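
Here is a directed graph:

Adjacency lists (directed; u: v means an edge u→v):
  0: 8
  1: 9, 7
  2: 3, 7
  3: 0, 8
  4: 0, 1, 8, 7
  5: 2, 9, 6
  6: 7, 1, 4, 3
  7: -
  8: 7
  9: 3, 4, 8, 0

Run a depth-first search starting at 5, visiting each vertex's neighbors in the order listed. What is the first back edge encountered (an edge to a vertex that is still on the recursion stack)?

1->9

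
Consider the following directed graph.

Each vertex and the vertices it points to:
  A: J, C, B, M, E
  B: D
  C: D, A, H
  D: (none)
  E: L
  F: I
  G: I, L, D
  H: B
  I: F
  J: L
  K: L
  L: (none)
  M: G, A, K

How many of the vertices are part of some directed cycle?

A vertex is on a directed cycle iff it belongs to a strongly connected component of size ≥ 2 (or has a self-loop).
The vertices on cycles are {A, C, F, I, M} — 5 in total.

5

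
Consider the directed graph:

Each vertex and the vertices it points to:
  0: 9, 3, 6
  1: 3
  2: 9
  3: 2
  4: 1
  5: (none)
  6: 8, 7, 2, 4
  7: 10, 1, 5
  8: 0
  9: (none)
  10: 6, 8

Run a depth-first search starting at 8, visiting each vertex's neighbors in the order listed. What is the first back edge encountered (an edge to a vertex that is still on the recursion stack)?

6→8

DFS from 8 (visiting each vertex's neighbors in the order listed); mark gray on enter, black on exit:
8 gray
  0 gray
    9 gray
    9 black
    3 gray
      2 gray
        2→9: 9 black — skip
      2 black
    3 black
    6 gray
      6→8: 8 is gray → back edge
First back edge: 6 → 8.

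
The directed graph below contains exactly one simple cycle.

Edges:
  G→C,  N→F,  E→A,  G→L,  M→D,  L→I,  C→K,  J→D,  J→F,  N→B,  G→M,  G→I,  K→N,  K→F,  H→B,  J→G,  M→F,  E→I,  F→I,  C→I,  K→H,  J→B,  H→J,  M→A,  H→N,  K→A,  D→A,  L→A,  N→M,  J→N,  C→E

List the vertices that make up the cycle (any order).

DFS with gray/black marking from K:
K gray
  N gray
    B gray
    B black
    F gray
      I gray
      I black
    F black
    M gray
      A gray
      A black
      M→F: F black — skip
      D gray
        D→A: A black — skip
      D black
    M black
  N black
  K→A: A black — skip
  K→F: F black — skip
  H gray
    H→B: B black — skip
    H→N: N black — skip
    J gray
      J→B: B black — skip
      J→D: D black — skip
      J→N: N black — skip
      J→F: F black — skip
      G gray
        G→I: I black — skip
        C gray
          E gray
            E→I: I black — skip
            E→A: A black — skip
          E black
          C→K: K is gray → back edge
Back edge closes the cycle K → H → J → G → C → K; its vertices are {C, G, H, J, K}.

C, G, H, J, K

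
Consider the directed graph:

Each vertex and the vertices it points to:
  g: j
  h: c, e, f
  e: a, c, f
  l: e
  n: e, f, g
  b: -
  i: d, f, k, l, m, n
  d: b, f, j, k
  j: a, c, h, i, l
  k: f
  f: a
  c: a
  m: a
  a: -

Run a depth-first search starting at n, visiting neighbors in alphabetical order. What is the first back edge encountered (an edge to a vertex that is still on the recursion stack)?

d→j

DFS from n (visiting neighbors in alphabetical order); mark gray on enter, black on exit:
n gray
  e gray
    a gray
    a black
    c gray
      c→a: a black — skip
    c black
    f gray
      f→a: a black — skip
    f black
  e black
  n→f: f black — skip
  g gray
    j gray
      j→a: a black — skip
      j→c: c black — skip
      h gray
        h→c: c black — skip
        h→e: e black — skip
        h→f: f black — skip
      h black
      i gray
        d gray
          b gray
          b black
          d→f: f black — skip
          d→j: j is gray → back edge
First back edge: d → j.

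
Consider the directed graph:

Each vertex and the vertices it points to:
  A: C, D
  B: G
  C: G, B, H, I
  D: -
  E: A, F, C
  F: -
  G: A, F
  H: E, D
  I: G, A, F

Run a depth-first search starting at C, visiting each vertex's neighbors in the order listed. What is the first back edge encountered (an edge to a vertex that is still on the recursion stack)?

A->C

DFS from C (visiting each vertex's neighbors in the order listed); mark gray on enter, black on exit:
C gray
  G gray
    A gray
      A→C: C is gray → back edge
First back edge: A → C.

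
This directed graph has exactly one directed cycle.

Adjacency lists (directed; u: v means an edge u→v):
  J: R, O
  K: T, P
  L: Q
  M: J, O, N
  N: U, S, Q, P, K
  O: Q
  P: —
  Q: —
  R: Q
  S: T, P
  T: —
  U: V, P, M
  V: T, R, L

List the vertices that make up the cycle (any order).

M, N, U

DFS with gray/black marking from M:
M gray
  J gray
    R gray
      Q gray
      Q black
    R black
    O gray
      O→Q: Q black — skip
    O black
  J black
  M→O: O black — skip
  N gray
    U gray
      V gray
        T gray
        T black
        V→R: R black — skip
        L gray
          L→Q: Q black — skip
        L black
      V black
      P gray
      P black
      U→M: M is gray → back edge
Back edge closes the cycle M → N → U → M; its vertices are {M, N, U}.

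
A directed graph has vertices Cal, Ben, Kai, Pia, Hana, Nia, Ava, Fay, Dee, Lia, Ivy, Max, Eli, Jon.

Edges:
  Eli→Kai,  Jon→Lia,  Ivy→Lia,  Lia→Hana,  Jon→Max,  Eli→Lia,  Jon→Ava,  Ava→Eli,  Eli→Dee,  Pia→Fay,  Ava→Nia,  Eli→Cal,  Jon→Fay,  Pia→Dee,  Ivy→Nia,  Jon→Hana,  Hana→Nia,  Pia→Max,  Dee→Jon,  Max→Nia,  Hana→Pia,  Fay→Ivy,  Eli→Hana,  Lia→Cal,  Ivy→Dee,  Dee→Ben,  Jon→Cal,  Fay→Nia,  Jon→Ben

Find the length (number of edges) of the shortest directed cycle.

4

For each vertex v, BFS finds the shortest path from v back to v.
The shortest such closed walk is Jon → Hana → Pia → Dee → Jon, length 4.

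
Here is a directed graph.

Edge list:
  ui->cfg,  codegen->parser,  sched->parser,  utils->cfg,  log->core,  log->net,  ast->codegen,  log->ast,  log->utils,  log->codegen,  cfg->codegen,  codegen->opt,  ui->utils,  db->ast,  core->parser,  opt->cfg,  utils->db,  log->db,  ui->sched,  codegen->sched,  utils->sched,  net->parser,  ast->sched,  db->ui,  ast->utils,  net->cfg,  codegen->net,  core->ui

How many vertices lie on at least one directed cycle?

8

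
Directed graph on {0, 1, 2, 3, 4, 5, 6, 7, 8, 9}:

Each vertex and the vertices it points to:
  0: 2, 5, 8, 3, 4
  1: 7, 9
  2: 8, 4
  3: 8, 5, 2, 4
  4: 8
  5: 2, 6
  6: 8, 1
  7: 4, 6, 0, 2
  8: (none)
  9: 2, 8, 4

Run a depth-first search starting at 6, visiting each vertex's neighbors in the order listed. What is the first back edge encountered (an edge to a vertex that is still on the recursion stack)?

DFS from 6 (visiting each vertex's neighbors in the order listed); mark gray on enter, black on exit:
6 gray
  8 gray
  8 black
  1 gray
    7 gray
      4 gray
        4→8: 8 black — skip
      4 black
      7→6: 6 is gray → back edge
First back edge: 7 → 6.

7->6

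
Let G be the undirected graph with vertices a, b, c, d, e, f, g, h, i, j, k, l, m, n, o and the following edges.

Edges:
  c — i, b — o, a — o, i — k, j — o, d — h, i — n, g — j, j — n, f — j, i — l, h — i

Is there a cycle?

DFS, tracking each vertex's parent; an edge to a visited non-parent vertex closes a cycle.
Start from f:
visit f (parent –)
  visit j (parent f)
    visit g (parent j)
      g–j: parent, skip
    j–f: parent, skip
    visit o (parent j)
      o–j: parent, skip
      visit b (parent o)
        b–o: parent, skip
      visit a (parent o)
        a–o: parent, skip
    visit n (parent j)
      visit i (parent n)
        visit c (parent i)
          c–i: parent, skip
        i–n: parent, skip
        visit l (parent i)
          l–i: parent, skip
        visit k (parent i)
          k–i: parent, skip
        visit h (parent i)
          visit d (parent h)
            d–h: parent, skip
          h–i: parent, skip
      n–j: parent, skip
visit e (parent –)
visit m (parent –)
No non-parent visited neighbor found — the graph is a forest.

No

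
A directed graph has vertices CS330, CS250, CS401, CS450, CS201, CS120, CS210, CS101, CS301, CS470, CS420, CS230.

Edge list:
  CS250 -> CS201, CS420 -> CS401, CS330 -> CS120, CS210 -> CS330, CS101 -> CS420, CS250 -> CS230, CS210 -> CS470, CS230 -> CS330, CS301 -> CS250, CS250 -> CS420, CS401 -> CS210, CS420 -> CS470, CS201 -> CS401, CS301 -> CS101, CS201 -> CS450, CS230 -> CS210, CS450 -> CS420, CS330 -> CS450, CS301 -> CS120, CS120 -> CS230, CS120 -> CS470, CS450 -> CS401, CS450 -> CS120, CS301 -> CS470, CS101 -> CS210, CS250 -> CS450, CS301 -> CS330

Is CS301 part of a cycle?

CS301 lies on a cycle iff there is a path from CS301 back to itself.
Exploring from CS301, it never reaches itself; equivalently, its strongly connected component is a singleton.

No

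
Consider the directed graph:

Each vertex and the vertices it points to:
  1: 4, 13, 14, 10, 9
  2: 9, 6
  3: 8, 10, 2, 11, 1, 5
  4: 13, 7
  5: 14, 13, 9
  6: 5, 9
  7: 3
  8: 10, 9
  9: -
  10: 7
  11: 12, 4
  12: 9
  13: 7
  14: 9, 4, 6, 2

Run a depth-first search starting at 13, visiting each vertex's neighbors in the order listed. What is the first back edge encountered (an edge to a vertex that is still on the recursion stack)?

10->7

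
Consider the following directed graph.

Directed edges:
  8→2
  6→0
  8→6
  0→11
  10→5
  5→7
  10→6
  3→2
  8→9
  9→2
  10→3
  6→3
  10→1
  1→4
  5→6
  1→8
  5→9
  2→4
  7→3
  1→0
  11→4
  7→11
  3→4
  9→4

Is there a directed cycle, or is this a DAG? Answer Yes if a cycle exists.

No

DFS with white/gray/black marking, starting from 11:
11 gray
  4 gray
  4 black
11 black
0 gray
  0→11: 11 black — skip
0 black
1 gray
  8 gray
    2 gray
      2→4: 4 black — skip
    2 black
    6 gray
      6→0: 0 black — skip
      3 gray
        3→4: 4 black — skip
        3→2: 2 black — skip
      3 black
    6 black
    9 gray
      9→2: 2 black — skip
      9→4: 4 black — skip
    9 black
  8 black
  1→0: 0 black — skip
  1→4: 4 black — skip
1 black
5 gray
  5→6: 6 black — skip
  7 gray
    7→11: 11 black — skip
    7→3: 3 black — skip
  7 black
  5→9: 9 black — skip
5 black
10 gray
  10→6: 6 black — skip
  10→1: 1 black — skip
  10→3: 3 black — skip
  10→5: 5 black — skip
10 black
Every edge goes to a white or black vertex — no back edge, so the graph is acyclic.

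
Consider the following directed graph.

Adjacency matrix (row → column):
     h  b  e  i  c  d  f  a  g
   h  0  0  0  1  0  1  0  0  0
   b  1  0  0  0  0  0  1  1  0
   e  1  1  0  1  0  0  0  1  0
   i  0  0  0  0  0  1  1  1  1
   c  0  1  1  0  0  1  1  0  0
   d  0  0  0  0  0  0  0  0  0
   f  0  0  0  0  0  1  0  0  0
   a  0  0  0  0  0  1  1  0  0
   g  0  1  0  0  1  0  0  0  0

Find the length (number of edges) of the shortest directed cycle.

4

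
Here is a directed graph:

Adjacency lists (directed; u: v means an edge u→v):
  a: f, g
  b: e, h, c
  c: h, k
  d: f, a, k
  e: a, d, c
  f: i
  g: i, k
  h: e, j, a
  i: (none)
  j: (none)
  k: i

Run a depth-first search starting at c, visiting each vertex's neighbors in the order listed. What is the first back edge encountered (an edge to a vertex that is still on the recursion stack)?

e→c

DFS from c (visiting each vertex's neighbors in the order listed); mark gray on enter, black on exit:
c gray
  h gray
    e gray
      a gray
        f gray
          i gray
          i black
        f black
        g gray
          g→i: i black — skip
          k gray
            k→i: i black — skip
          k black
        g black
      a black
      d gray
        d→f: f black — skip
        d→a: a black — skip
        d→k: k black — skip
      d black
      e→c: c is gray → back edge
First back edge: e → c.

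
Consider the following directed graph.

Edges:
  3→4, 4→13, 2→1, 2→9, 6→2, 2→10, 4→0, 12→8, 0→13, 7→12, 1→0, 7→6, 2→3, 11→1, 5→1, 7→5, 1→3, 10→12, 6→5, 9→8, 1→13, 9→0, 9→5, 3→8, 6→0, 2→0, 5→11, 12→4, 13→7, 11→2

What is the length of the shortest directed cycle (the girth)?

For each vertex v, BFS finds the shortest path from v back to v.
The shortest such closed walk is 7 → 5 → 1 → 13 → 7, length 4.

4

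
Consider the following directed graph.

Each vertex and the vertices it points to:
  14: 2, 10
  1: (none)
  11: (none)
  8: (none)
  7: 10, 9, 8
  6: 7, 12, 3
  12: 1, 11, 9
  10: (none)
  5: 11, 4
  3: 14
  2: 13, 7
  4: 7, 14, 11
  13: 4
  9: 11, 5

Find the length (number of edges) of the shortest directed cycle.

4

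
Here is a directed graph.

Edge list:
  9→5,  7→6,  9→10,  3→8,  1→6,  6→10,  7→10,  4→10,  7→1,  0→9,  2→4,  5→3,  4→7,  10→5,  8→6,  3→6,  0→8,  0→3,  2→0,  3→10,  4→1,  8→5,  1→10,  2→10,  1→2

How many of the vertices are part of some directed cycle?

A vertex is on a directed cycle iff it belongs to a strongly connected component of size ≥ 2 (or has a self-loop).
The vertices on cycles are {1, 2, 3, 4, 5, 6, 7, 8, 10} — 9 in total.

9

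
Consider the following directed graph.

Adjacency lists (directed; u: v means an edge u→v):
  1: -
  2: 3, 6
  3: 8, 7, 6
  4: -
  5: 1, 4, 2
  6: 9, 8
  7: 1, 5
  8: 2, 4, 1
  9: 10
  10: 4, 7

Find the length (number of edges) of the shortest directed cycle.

3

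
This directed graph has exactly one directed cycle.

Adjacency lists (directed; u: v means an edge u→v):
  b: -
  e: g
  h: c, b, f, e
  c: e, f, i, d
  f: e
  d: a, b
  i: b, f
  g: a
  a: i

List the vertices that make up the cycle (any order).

a, e, f, g, i

DFS with gray/black marking from i:
i gray
  b gray
  b black
  f gray
    e gray
      g gray
        a gray
          a→i: i is gray → back edge
Back edge closes the cycle i → f → e → g → a → i; its vertices are {a, e, f, g, i}.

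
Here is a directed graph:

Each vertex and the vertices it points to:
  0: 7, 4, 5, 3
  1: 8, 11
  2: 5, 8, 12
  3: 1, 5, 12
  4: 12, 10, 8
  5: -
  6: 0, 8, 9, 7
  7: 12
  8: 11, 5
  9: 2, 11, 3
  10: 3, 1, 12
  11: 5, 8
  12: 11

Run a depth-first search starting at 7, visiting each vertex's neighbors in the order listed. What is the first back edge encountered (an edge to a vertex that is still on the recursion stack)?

DFS from 7 (visiting each vertex's neighbors in the order listed); mark gray on enter, black on exit:
7 gray
  12 gray
    11 gray
      5 gray
      5 black
      8 gray
        8→11: 11 is gray → back edge
First back edge: 8 → 11.

8→11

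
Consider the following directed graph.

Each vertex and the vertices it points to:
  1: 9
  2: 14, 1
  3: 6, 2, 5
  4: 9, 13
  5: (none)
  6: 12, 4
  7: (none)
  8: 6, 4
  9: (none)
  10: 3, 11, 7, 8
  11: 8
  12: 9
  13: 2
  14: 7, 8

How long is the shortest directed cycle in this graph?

5

For each vertex v, BFS finds the shortest path from v back to v.
The shortest such closed walk is 2 → 14 → 8 → 4 → 13 → 2, length 5.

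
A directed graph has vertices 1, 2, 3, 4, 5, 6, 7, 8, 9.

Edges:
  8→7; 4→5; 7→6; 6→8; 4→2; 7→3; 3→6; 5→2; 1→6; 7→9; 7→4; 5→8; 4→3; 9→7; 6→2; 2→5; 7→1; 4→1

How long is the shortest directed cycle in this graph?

For each vertex v, BFS finds the shortest path from v back to v.
The shortest such closed walk is 7 → 9 → 7, length 2.

2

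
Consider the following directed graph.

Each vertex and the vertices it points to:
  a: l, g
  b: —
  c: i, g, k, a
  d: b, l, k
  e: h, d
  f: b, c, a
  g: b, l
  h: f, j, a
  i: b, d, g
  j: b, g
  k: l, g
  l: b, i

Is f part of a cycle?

No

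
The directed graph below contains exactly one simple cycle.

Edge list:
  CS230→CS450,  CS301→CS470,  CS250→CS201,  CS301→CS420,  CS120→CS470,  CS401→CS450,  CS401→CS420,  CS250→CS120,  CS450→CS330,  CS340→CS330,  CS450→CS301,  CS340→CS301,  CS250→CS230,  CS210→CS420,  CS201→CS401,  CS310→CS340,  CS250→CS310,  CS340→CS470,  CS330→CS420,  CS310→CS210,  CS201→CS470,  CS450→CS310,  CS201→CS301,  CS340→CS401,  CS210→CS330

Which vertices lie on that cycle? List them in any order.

CS310, CS340, CS401, CS450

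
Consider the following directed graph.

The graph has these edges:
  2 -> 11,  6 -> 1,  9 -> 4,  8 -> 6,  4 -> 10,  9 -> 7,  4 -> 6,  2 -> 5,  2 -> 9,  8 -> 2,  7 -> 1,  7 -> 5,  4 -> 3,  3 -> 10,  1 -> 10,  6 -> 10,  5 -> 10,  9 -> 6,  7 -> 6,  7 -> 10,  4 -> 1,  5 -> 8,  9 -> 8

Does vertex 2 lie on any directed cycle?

2 is on a cycle iff 2 can reach itself via ≥1 edge.
2 → 9 → 8 → 2 — yes.

Yes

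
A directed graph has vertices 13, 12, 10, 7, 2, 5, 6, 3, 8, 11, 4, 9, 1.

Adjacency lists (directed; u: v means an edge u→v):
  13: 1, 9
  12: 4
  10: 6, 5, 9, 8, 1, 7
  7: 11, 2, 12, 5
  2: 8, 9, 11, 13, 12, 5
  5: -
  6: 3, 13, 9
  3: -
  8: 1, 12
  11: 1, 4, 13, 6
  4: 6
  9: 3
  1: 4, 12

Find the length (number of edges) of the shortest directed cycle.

4

For each vertex v, BFS finds the shortest path from v back to v.
The shortest such closed walk is 6 → 13 → 1 → 4 → 6, length 4.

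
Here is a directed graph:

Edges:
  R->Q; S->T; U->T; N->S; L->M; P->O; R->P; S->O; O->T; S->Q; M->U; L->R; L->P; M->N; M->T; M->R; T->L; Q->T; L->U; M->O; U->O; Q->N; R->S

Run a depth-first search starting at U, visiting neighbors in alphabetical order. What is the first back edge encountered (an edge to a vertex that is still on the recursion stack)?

DFS from U (visiting neighbors in alphabetical order); mark gray on enter, black on exit:
U gray
  O gray
    T gray
      L gray
        M gray
          N gray
            S gray
              S→O: O is gray → back edge
First back edge: S → O.

S->O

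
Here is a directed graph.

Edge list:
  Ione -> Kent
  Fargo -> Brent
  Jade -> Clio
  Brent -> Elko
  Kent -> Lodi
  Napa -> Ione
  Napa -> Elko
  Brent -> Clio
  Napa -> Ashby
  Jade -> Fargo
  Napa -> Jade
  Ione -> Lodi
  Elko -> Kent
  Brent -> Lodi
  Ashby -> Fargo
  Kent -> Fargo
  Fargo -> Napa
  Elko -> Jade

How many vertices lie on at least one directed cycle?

A vertex is on a directed cycle iff it belongs to a strongly connected component of size ≥ 2 (or has a self-loop).
The vertices on cycles are {Elko, Ione, Jade, Kent, Napa, Ashby, Brent, Fargo} — 8 in total.

8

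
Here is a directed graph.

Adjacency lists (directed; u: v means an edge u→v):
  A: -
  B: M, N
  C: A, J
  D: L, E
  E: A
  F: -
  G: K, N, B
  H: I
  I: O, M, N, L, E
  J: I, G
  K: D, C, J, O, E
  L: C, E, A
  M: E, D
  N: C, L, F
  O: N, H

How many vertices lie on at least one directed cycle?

12

A vertex is on a directed cycle iff it belongs to a strongly connected component of size ≥ 2 (or has a self-loop).
The vertices on cycles are {B, C, D, G, H, I, J, K, L, M, N, O} — 12 in total.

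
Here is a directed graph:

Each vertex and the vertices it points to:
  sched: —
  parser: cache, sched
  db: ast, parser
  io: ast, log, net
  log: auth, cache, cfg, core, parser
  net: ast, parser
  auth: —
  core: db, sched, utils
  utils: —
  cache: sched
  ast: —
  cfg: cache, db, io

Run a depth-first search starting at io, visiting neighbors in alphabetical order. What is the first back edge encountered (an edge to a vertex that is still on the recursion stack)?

cfg->io

DFS from io (visiting neighbors in alphabetical order); mark gray on enter, black on exit:
io gray
  ast gray
  ast black
  log gray
    auth gray
    auth black
    cache gray
      sched gray
      sched black
    cache black
    cfg gray
      cfg→cache: cache black — skip
      db gray
        db→ast: ast black — skip
        parser gray
          parser→cache: cache black — skip
          parser→sched: sched black — skip
        parser black
      db black
      cfg→io: io is gray → back edge
First back edge: cfg → io.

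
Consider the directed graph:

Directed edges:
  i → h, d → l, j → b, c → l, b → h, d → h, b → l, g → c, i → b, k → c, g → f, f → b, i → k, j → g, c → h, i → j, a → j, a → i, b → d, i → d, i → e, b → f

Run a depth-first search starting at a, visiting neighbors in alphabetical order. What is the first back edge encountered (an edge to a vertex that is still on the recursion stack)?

f→b

DFS from a (visiting neighbors in alphabetical order); mark gray on enter, black on exit:
a gray
  i gray
    b gray
      d gray
        h gray
        h black
        l gray
        l black
      d black
      f gray
        f→b: b is gray → back edge
First back edge: f → b.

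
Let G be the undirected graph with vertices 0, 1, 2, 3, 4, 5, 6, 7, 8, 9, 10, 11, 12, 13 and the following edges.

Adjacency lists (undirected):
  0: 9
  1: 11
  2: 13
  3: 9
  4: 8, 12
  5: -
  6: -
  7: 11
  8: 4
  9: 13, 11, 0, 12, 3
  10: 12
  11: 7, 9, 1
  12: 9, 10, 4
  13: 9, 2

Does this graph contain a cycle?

DFS, tracking each vertex's parent; an edge to a visited non-parent vertex closes a cycle.
Start from 6:
visit 6 (parent –)
visit 0 (parent –)
  visit 9 (parent 0)
    visit 13 (parent 9)
      13–9: parent, skip
      visit 2 (parent 13)
        2–13: parent, skip
    visit 11 (parent 9)
      visit 7 (parent 11)
        7–11: parent, skip
      11–9: parent, skip
      visit 1 (parent 11)
        1–11: parent, skip
    9–0: parent, skip
    visit 12 (parent 9)
      12–9: parent, skip
      visit 10 (parent 12)
        10–12: parent, skip
      visit 4 (parent 12)
        visit 8 (parent 4)
          8–4: parent, skip
        4–12: parent, skip
    visit 3 (parent 9)
      3–9: parent, skip
visit 5 (parent –)
No non-parent visited neighbor found — the graph is a forest.

No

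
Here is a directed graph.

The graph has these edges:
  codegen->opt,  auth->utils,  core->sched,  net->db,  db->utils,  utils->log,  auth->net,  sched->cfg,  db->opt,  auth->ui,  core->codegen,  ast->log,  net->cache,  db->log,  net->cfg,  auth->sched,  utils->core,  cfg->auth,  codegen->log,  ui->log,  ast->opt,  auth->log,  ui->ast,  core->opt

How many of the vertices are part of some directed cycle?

A vertex is on a directed cycle iff it belongs to a strongly connected component of size ≥ 2 (or has a self-loop).
The vertices on cycles are {db, cfg, net, auth, core, sched, utils} — 7 in total.

7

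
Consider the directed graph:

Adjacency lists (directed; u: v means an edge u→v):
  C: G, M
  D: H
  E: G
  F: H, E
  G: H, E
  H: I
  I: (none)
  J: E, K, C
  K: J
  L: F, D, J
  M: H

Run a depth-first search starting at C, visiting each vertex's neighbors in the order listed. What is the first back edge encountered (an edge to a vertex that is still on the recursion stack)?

DFS from C (visiting each vertex's neighbors in the order listed); mark gray on enter, black on exit:
C gray
  G gray
    H gray
      I gray
      I black
    H black
    E gray
      E→G: G is gray → back edge
First back edge: E → G.

E->G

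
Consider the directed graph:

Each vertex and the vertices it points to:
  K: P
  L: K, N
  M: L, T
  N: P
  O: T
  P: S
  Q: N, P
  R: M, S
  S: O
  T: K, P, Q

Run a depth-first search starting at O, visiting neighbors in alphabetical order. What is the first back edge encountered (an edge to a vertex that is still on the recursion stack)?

S->O

DFS from O (visiting neighbors in alphabetical order); mark gray on enter, black on exit:
O gray
  T gray
    K gray
      P gray
        S gray
          S→O: O is gray → back edge
First back edge: S → O.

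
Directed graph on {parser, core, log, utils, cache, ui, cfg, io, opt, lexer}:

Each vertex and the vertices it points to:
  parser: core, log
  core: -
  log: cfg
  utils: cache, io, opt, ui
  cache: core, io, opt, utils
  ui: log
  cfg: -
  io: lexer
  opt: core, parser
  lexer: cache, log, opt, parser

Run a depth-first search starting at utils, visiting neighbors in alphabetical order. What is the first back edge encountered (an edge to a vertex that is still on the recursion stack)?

DFS from utils (visiting neighbors in alphabetical order); mark gray on enter, black on exit:
utils gray
  cache gray
    core gray
    core black
    io gray
      lexer gray
        lexer→cache: cache is gray → back edge
First back edge: lexer → cache.

lexer->cache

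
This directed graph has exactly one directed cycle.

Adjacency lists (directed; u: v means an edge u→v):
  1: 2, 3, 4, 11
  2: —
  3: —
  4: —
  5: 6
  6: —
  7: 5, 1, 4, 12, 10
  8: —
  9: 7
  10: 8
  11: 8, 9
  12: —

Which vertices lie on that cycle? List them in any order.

DFS with gray/black marking from 7:
7 gray
  5 gray
    6 gray
    6 black
  5 black
  1 gray
    2 gray
    2 black
    3 gray
    3 black
    4 gray
    4 black
    11 gray
      8 gray
      8 black
      9 gray
        9→7: 7 is gray → back edge
Back edge closes the cycle 7 → 1 → 11 → 9 → 7; its vertices are {1, 7, 9, 11}.

1, 7, 9, 11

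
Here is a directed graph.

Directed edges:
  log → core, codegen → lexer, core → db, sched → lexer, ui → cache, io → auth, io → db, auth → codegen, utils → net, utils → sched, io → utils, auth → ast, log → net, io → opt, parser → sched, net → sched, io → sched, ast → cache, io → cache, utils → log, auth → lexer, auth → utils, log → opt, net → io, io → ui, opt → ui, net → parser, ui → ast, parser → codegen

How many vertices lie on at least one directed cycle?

5

A vertex is on a directed cycle iff it belongs to a strongly connected component of size ≥ 2 (or has a self-loop).
The vertices on cycles are {io, log, net, auth, utils} — 5 in total.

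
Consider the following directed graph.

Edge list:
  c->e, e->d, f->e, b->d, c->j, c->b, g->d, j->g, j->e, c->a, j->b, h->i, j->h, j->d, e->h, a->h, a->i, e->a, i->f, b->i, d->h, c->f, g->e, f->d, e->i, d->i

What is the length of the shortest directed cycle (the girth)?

3

For each vertex v, BFS finds the shortest path from v back to v.
The shortest such closed walk is f → e → i → f, length 3.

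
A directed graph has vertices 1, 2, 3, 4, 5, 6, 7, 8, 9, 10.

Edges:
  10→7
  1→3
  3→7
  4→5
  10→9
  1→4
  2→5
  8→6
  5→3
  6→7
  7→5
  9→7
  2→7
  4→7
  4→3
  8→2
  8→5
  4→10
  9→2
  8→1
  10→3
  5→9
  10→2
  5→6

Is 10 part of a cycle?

No

10 lies on a cycle iff there is a path from 10 back to itself.
Exploring from 10, it never reaches itself; equivalently, its strongly connected component is a singleton.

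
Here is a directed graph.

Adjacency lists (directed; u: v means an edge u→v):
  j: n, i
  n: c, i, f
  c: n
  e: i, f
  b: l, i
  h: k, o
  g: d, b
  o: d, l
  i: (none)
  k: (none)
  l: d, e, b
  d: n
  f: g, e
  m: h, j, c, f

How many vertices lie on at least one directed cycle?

8

A vertex is on a directed cycle iff it belongs to a strongly connected component of size ≥ 2 (or has a self-loop).
The vertices on cycles are {b, c, d, e, f, g, l, n} — 8 in total.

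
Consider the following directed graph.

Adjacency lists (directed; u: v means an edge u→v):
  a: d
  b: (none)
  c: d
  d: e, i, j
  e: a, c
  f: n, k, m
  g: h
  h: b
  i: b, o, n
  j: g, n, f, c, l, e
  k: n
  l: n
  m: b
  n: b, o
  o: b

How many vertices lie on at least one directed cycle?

A vertex is on a directed cycle iff it belongs to a strongly connected component of size ≥ 2 (or has a self-loop).
The vertices on cycles are {a, c, d, e, j} — 5 in total.

5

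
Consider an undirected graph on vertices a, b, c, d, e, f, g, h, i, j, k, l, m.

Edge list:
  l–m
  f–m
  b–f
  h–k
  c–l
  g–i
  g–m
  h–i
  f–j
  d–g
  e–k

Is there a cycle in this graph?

No

DFS, tracking each vertex's parent; an edge to a visited non-parent vertex closes a cycle.
Start from d:
visit d (parent –)
  visit g (parent d)
    g–d: parent, skip
    visit m (parent g)
      m–g: parent, skip
      visit f (parent m)
        visit j (parent f)
          j–f: parent, skip
        visit b (parent f)
          b–f: parent, skip
        f–m: parent, skip
      visit l (parent m)
        l–m: parent, skip
        visit c (parent l)
          c–l: parent, skip
    visit i (parent g)
      i–g: parent, skip
      visit h (parent i)
        h–i: parent, skip
        visit k (parent h)
          visit e (parent k)
            e–k: parent, skip
          k–h: parent, skip
visit a (parent –)
No non-parent visited neighbor found — the graph is a forest.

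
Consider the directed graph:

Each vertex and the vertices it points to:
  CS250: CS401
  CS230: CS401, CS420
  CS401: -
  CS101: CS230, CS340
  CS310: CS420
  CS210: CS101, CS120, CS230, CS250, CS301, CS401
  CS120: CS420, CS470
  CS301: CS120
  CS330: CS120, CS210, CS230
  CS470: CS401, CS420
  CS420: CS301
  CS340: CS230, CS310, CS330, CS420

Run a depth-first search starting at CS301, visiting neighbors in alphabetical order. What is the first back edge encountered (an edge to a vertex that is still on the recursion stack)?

CS420→CS301

DFS from CS301 (visiting neighbors in alphabetical order); mark gray on enter, black on exit:
CS301 gray
  CS120 gray
    CS420 gray
      CS420→CS301: CS301 is gray → back edge
First back edge: CS420 → CS301.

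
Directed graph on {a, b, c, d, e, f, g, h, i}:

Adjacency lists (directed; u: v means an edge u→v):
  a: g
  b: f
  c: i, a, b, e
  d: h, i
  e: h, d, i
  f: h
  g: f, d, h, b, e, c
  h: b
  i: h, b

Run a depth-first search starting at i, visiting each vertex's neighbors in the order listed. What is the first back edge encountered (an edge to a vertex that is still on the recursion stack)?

f->h

DFS from i (visiting each vertex's neighbors in the order listed); mark gray on enter, black on exit:
i gray
  h gray
    b gray
      f gray
        f→h: h is gray → back edge
First back edge: f → h.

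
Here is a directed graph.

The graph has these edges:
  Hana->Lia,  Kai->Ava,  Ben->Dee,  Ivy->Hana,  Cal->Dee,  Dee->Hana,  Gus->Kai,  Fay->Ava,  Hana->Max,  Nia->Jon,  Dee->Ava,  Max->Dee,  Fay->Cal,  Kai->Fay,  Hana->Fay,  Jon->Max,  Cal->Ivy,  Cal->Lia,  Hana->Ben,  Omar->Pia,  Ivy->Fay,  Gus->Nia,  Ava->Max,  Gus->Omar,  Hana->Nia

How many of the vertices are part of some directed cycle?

A vertex is on a directed cycle iff it belongs to a strongly connected component of size ≥ 2 (or has a self-loop).
The vertices on cycles are {Ava, Ben, Cal, Dee, Fay, Ivy, Jon, Max, Nia, Hana} — 10 in total.

10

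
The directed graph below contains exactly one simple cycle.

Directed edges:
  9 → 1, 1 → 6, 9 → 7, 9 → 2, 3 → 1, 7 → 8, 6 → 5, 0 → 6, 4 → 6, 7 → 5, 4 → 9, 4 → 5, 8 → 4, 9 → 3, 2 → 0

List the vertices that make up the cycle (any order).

4, 7, 8, 9

DFS with gray/black marking from 9:
9 gray
  1 gray
    6 gray
      5 gray
      5 black
    6 black
  1 black
  3 gray
    3→1: 1 black — skip
  3 black
  2 gray
    0 gray
      0→6: 6 black — skip
    0 black
  2 black
  7 gray
    7→5: 5 black — skip
    8 gray
      4 gray
        4→5: 5 black — skip
        4→6: 6 black — skip
        4→9: 9 is gray → back edge
Back edge closes the cycle 9 → 7 → 8 → 4 → 9; its vertices are {4, 7, 8, 9}.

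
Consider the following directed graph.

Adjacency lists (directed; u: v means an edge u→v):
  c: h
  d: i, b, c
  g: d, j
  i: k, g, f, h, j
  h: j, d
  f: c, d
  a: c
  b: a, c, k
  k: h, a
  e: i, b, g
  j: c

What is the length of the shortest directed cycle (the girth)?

For each vertex v, BFS finds the shortest path from v back to v.
The shortest such closed walk is i → f → d → i, length 3.

3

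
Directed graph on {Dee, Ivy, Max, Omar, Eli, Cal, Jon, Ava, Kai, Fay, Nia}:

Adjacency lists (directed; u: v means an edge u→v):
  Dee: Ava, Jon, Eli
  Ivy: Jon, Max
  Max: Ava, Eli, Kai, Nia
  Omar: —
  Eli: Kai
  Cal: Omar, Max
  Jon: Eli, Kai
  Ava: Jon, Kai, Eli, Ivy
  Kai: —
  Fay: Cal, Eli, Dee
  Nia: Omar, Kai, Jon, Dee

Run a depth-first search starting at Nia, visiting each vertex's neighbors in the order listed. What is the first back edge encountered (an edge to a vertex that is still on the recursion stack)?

Max→Ava

DFS from Nia (visiting each vertex's neighbors in the order listed); mark gray on enter, black on exit:
Nia gray
  Omar gray
  Omar black
  Kai gray
  Kai black
  Jon gray
    Eli gray
      Eli→Kai: Kai black — skip
    Eli black
    Jon→Kai: Kai black — skip
  Jon black
  Dee gray
    Ava gray
      Ava→Jon: Jon black — skip
      Ava→Kai: Kai black — skip
      Ava→Eli: Eli black — skip
      Ivy gray
        Ivy→Jon: Jon black — skip
        Max gray
          Max→Ava: Ava is gray → back edge
First back edge: Max → Ava.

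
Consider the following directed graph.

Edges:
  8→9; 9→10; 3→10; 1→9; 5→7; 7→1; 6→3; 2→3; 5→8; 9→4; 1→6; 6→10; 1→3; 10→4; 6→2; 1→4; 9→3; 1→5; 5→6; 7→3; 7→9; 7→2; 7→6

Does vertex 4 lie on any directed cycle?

No

4 lies on a cycle iff there is a path from 4 back to itself.
Exploring from 4, it never reaches itself; equivalently, its strongly connected component is a singleton.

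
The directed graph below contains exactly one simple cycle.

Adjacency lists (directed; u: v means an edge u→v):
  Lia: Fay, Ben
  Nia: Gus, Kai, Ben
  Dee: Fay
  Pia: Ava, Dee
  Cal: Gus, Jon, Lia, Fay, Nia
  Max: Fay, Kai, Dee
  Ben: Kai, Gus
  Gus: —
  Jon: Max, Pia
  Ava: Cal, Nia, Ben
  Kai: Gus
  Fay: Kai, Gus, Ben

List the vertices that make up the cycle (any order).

Ava, Cal, Jon, Pia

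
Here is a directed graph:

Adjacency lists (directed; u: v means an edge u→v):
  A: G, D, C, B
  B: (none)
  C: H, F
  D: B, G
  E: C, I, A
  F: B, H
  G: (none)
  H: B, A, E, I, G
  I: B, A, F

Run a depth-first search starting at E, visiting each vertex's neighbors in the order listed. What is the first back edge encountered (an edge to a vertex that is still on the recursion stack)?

DFS from E (visiting each vertex's neighbors in the order listed); mark gray on enter, black on exit:
E gray
  C gray
    H gray
      B gray
      B black
      A gray
        G gray
        G black
        D gray
          D→B: B black — skip
          D→G: G black — skip
        D black
        A→C: C is gray → back edge
First back edge: A → C.

A→C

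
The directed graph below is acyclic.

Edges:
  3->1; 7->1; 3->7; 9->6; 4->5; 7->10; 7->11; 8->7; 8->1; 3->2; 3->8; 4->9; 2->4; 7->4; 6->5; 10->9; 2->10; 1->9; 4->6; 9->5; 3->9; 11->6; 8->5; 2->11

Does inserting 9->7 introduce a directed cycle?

Adding 9→7 creates a cycle iff 7 can already reach 9.
Path from 7: 7 → 10 → 9.
So 7 → … → 9 → 7 is a cycle.

Yes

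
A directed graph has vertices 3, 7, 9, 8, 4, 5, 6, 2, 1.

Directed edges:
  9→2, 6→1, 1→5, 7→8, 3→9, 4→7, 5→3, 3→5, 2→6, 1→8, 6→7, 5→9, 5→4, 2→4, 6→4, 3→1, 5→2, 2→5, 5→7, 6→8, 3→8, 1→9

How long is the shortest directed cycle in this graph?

2

For each vertex v, BFS finds the shortest path from v back to v.
The shortest such closed walk is 5 → 2 → 5, length 2.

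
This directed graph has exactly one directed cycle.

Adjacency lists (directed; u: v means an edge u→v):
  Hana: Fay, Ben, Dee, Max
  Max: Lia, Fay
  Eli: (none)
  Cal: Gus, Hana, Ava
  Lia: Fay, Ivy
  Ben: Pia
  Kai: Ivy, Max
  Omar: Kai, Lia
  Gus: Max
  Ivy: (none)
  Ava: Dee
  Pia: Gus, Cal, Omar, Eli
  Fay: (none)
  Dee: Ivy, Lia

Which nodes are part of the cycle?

DFS with gray/black marking from Pia:
Pia gray
  Gus gray
    Max gray
      Lia gray
        Fay gray
        Fay black
        Ivy gray
        Ivy black
      Lia black
      Max→Fay: Fay black — skip
    Max black
  Gus black
  Cal gray
    Cal→Gus: Gus black — skip
    Hana gray
      Hana→Fay: Fay black — skip
      Ben gray
        Ben→Pia: Pia is gray → back edge
Back edge closes the cycle Pia → Cal → Hana → Ben → Pia; its vertices are {Ben, Cal, Pia, Hana}.

Ben, Cal, Pia, Hana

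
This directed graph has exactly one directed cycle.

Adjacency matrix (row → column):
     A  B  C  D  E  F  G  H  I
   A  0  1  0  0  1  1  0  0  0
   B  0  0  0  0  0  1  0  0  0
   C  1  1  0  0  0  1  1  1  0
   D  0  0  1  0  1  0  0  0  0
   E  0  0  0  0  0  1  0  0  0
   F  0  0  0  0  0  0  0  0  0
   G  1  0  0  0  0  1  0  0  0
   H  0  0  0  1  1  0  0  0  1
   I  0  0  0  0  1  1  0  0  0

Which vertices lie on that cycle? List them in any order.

C, D, H

DFS with gray/black marking from H:
H gray
  E gray
    F gray
    F black
  E black
  D gray
    C gray
      C→H: H is gray → back edge
Back edge closes the cycle H → D → C → H; its vertices are {C, D, H}.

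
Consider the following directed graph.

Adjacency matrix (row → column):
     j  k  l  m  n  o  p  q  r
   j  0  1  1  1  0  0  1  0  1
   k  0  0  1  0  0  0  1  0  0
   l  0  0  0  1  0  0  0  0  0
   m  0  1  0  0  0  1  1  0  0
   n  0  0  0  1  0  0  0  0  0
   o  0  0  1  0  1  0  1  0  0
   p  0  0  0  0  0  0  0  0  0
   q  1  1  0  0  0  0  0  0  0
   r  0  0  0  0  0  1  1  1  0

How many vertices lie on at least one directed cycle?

8

A vertex is on a directed cycle iff it belongs to a strongly connected component of size ≥ 2 (or has a self-loop).
The vertices on cycles are {j, k, l, m, n, o, q, r} — 8 in total.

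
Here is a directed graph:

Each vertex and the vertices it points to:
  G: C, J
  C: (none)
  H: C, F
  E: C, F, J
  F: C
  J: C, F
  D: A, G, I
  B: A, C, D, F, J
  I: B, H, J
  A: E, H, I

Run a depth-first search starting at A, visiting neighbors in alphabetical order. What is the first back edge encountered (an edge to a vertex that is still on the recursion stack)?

B->A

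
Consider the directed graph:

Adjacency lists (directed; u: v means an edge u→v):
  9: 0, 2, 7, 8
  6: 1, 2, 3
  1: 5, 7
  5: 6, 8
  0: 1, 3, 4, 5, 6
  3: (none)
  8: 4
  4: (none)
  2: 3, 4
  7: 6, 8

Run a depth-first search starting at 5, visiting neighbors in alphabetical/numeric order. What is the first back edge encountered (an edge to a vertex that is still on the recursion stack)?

DFS from 5 (visiting neighbors in alphabetical/numeric order); mark gray on enter, black on exit:
5 gray
  6 gray
    1 gray
      1→5: 5 is gray → back edge
First back edge: 1 → 5.

1→5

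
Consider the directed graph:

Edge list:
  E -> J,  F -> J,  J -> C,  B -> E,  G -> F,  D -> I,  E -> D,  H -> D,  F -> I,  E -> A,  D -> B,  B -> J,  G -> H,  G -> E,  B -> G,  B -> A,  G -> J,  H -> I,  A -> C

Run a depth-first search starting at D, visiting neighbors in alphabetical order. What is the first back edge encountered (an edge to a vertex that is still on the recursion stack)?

DFS from D (visiting neighbors in alphabetical order); mark gray on enter, black on exit:
D gray
  B gray
    A gray
      C gray
      C black
    A black
    E gray
      E→A: A black — skip
      E→D: D is gray → back edge
First back edge: E → D.

E→D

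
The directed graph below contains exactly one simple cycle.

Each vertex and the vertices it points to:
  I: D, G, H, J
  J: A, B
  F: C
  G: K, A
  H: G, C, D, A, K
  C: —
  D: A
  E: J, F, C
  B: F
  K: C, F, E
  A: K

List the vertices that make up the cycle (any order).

DFS with gray/black marking from J:
J gray
  A gray
    K gray
      C gray
      C black
      F gray
        F→C: C black — skip
      F black
      E gray
        E→J: J is gray → back edge
Back edge closes the cycle J → A → K → E → J; its vertices are {A, E, J, K}.

A, E, J, K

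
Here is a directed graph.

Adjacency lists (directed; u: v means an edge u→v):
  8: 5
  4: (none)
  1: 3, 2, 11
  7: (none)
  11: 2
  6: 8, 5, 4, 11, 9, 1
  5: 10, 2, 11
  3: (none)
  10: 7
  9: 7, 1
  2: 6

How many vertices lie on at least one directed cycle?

7

A vertex is on a directed cycle iff it belongs to a strongly connected component of size ≥ 2 (or has a self-loop).
The vertices on cycles are {1, 2, 5, 6, 8, 9, 11} — 7 in total.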